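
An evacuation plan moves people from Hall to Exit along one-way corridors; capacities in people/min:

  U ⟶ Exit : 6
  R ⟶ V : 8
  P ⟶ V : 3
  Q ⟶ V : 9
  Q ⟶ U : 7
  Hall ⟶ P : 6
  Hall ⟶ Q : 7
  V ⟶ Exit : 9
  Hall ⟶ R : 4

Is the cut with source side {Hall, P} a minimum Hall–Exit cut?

Yes — it is a minimum cut (capacity 14).

Given cut capacity: 7 + 4 + 3 = 14.
Augment Hall→P→V→Exit: bottleneck 3, flow now 3.
Augment Hall→Q→U→Exit: bottleneck 6, flow now 9.
Augment Hall→Q→V→Exit: bottleneck 1, flow now 10.
Augment Hall→R→V→Exit: bottleneck 4, flow now 14.
No augmenting path remains; maximum flow = 14.
Cut capacity 14 equals the max flow, so it is a minimum cut.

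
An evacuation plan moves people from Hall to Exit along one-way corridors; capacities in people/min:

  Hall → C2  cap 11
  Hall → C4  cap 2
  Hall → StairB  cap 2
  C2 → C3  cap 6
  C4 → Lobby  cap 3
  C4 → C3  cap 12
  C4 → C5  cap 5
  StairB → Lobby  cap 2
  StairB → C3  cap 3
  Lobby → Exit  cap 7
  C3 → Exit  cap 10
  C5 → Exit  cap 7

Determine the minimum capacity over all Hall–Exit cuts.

10

Augment Hall→C2→C3→Exit: bottleneck 6, flow now 6.
Augment Hall→C4→Lobby→Exit: bottleneck 2, flow now 8.
Augment Hall→StairB→Lobby→Exit: bottleneck 2, flow now 10.
No augmenting path remains; maximum flow = 10.
By max-flow min-cut, the minimum cut capacity equals the max flow.
In the residual graph, reachable from Hall: {Hall, C2}.
Min-cut edges: Hall→C4 (2), Hall→StairB (2), C2→C3 (6); capacity 2 + 2 + 6 = 10.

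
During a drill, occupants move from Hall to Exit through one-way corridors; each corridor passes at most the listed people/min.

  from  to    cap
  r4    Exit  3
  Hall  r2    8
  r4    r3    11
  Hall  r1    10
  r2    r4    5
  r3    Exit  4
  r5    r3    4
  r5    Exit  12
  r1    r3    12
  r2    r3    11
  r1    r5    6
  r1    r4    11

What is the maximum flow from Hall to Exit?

13

Augment Hall→r1→r3→Exit: bottleneck 4, flow now 4.
Augment Hall→r1→r4→Exit: bottleneck 3, flow now 7.
Augment Hall→r1→r5→Exit: bottleneck 3, flow now 10.
Augment Hall→r2→r3→r1→r5→Exit: bottleneck 3, flow now 13. (uses reverse residual edge)
No augmenting path remains; maximum flow = 13.
In the residual graph, reachable from Hall: {Hall, r1, r2, r3, r4}.
Min-cut edges: r1→r5 (6), r3→Exit (4), r4→Exit (3); capacity 6 + 4 + 3 = 13.
This cut is saturated, so no flow can exceed 13.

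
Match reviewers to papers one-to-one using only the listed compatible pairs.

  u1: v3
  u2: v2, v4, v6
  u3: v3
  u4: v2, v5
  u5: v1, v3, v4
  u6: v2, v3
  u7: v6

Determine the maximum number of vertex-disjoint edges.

Unit-capacity flow: source→left, listed edges, right→sink; max matching = max flow.
Augmenting path u1→v3 (+1); matched 1.
Augmenting path u2→v2 (+1); matched 2.
Augmenting path u4→v5 (+1); matched 3.
Augmenting path u5→v1 (+1); matched 4.
Augmenting path u7→v6 (+1); matched 5.
Augmenting path u6→v2→u2→v4 (+1); matched 6.
No augmenting path remains; maximum matching = 6.
König certificate: {u2, u4, u5, u6, u7, v3} is a vertex cover of size 6 (every listed pair touches it), so no matching can be larger.

6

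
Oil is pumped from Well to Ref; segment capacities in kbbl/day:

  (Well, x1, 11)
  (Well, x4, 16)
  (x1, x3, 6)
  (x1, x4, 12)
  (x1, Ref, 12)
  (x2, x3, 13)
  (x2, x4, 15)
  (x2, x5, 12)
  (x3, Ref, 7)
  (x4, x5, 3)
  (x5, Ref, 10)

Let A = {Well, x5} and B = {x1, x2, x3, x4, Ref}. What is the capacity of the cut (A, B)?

Edges leaving {Well, x5}: Well→x1 (11), Well→x4 (16), x5→Ref (10).
Cut capacity = 11 + 16 + 10 = 37.

37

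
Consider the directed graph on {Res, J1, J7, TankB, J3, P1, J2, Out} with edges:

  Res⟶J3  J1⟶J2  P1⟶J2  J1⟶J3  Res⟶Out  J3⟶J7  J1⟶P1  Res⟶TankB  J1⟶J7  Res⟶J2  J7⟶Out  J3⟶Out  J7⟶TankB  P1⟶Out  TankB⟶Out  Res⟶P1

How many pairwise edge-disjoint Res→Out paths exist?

Assign every edge capacity 1; by Menger, the answer equals the max flow.
Path Res→Out (+1); total 1.
Path Res→TankB→Out (+1); total 2.
Path Res→J3→Out (+1); total 3.
Path Res→P1→Out (+1); total 4.
No residual Res→Out path; max flow = 4.
Certifying cut of size 4: {Res→J3, Res→Out, Res→P1, Res→TankB}.

4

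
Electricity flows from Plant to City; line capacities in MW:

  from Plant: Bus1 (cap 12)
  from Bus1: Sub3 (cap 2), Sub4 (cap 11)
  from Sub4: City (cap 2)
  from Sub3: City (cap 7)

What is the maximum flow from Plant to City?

4

Augment Plant→Bus1→Sub4→City: bottleneck 2, flow now 2.
Augment Plant→Bus1→Sub3→City: bottleneck 2, flow now 4.
No augmenting path remains; maximum flow = 4.
In the residual graph, reachable from Plant: {Plant, Bus1, Sub4}.
Min-cut edges: Bus1→Sub3 (2), Sub4→City (2); capacity 2 + 2 = 4.
This cut is saturated, so no flow can exceed 4.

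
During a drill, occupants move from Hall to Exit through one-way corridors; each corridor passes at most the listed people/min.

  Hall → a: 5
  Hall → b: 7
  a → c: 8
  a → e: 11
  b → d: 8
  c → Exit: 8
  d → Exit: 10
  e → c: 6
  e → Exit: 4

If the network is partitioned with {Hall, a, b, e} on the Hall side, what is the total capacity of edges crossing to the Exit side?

Edges leaving {Hall, a, b, e}: a→c (8), b→d (8), e→c (6), e→Exit (4).
Cut capacity = 8 + 8 + 6 + 4 = 26.

26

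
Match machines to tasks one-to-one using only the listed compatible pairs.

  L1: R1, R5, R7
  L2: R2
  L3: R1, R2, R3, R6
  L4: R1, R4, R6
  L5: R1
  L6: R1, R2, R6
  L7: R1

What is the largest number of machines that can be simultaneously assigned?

6

Unit-capacity flow: source→left, listed edges, right→sink; max matching = max flow.
Augmenting path L1→R1 (+1); matched 1.
Augmenting path L2→R2 (+1); matched 2.
Augmenting path L3→R3 (+1); matched 3.
Augmenting path L4→R4 (+1); matched 4.
Augmenting path L6→R6 (+1); matched 5.
Augmenting path L5→R1→L1→R5 (+1); matched 6.
No augmenting path remains; maximum matching = 6.
König certificate: {L1, L2, L3, L4, L6, R1} is a vertex cover of size 6 (every listed pair touches it), so no matching can be larger.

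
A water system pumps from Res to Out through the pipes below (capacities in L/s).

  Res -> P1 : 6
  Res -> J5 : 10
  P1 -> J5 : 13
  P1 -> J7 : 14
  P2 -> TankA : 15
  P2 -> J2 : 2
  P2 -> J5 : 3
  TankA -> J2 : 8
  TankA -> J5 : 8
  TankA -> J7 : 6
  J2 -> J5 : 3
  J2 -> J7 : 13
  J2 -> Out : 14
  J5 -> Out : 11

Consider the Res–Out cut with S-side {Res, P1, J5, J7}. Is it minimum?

Given cut capacity: 11 = 11.
Augment Res→J5→Out: bottleneck 10, flow now 10.
Augment Res→P1→J5→Out: bottleneck 1, flow now 11.
No augmenting path remains; maximum flow = 11.
Cut capacity 11 equals the max flow, so it is a minimum cut.

Yes — it is a minimum cut (capacity 11).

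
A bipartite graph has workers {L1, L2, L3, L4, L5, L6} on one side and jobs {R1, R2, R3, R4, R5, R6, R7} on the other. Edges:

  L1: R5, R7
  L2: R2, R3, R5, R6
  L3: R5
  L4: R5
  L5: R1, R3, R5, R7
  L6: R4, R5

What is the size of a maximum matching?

5

Unit-capacity flow: source→left, listed edges, right→sink; max matching = max flow.
Augmenting path L1→R5 (+1); matched 1.
Augmenting path L2→R2 (+1); matched 2.
Augmenting path L5→R1 (+1); matched 3.
Augmenting path L6→R4 (+1); matched 4.
Augmenting path L3→R5→L1→R7 (+1); matched 5.
No augmenting path remains; maximum matching = 5.
König certificate: {L1, L2, L5, L6, R5} is a vertex cover of size 5 (every listed pair touches it), so no matching can be larger.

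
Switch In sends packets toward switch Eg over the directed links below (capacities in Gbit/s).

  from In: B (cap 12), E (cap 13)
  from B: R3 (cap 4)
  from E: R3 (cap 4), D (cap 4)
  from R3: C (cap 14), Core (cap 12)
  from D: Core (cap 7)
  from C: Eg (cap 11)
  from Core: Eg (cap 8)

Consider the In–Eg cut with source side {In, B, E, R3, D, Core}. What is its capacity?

22

Edges leaving {In, B, E, R3, D, Core}: R3→C (14), Core→Eg (8).
Cut capacity = 14 + 8 = 22.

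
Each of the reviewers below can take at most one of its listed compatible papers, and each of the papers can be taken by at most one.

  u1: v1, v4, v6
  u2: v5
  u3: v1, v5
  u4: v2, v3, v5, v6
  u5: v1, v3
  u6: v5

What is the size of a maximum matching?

Unit-capacity flow: source→left, listed edges, right→sink; max matching = max flow.
Augmenting path u1→v1 (+1); matched 1.
Augmenting path u2→v5 (+1); matched 2.
Augmenting path u4→v2 (+1); matched 3.
Augmenting path u5→v3 (+1); matched 4.
Augmenting path u3→v1→u1→v4 (+1); matched 5.
No augmenting path remains; maximum matching = 5.
König certificate: {u1, u3, u4, u5, v5} is a vertex cover of size 5 (every listed pair touches it), so no matching can be larger.

5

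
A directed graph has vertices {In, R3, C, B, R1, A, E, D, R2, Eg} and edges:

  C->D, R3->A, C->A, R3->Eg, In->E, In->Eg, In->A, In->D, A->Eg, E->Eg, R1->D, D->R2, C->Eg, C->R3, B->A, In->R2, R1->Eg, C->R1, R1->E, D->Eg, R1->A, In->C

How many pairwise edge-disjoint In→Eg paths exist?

5

Assign every edge capacity 1; by Menger, the answer equals the max flow.
Path In→Eg (+1); total 1.
Path In→C→Eg (+1); total 2.
Path In→A→Eg (+1); total 3.
Path In→E→Eg (+1); total 4.
Path In→D→Eg (+1); total 5.
No residual In→Eg path; max flow = 5.
Certifying cut of size 5: {In→A, In→C, In→D, In→E, In→Eg}.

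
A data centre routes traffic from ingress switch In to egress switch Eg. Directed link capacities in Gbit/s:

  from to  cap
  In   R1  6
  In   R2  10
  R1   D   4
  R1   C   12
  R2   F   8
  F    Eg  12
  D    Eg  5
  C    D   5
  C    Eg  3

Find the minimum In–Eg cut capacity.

Augment In→R1→D→Eg: bottleneck 4, flow now 4.
Augment In→R1→C→Eg: bottleneck 2, flow now 6.
Augment In→R2→F→Eg: bottleneck 8, flow now 14.
No augmenting path remains; maximum flow = 14.
By max-flow min-cut, the minimum cut capacity equals the max flow.
In the residual graph, reachable from In: {In, R2}.
Min-cut edges: In→R1 (6), R2→F (8); capacity 6 + 8 = 14.

14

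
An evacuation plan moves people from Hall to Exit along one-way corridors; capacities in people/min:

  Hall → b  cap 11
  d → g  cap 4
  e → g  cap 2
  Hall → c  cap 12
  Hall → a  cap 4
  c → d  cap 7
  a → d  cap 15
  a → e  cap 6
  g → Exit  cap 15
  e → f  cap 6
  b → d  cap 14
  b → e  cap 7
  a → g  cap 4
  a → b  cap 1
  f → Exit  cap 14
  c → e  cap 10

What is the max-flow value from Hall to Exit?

Augment Hall→a→g→Exit: bottleneck 4, flow now 4.
Augment Hall→b→d→g→Exit: bottleneck 4, flow now 8.
Augment Hall→b→e→f→Exit: bottleneck 6, flow now 14.
Augment Hall→b→e→g→Exit: bottleneck 1, flow now 15.
Augment Hall→c→e→g→Exit: bottleneck 1, flow now 16.
No augmenting path remains; maximum flow = 16.
In the residual graph, reachable from Hall: {Hall, b, c, d, e}.
Min-cut edges: Hall→a (4), d→g (4), e→f (6), e→g (2); capacity 4 + 4 + 6 + 2 = 16.
This cut is saturated, so no flow can exceed 16.

16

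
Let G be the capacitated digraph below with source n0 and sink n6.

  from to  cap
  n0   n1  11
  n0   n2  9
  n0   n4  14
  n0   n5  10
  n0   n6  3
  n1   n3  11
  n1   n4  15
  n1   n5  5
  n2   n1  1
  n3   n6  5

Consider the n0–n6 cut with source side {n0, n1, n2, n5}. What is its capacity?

Edges leaving {n0, n1, n2, n5}: n0→n4 (14), n0→n6 (3), n1→n3 (11), n1→n4 (15).
Cut capacity = 14 + 3 + 11 + 15 = 43.

43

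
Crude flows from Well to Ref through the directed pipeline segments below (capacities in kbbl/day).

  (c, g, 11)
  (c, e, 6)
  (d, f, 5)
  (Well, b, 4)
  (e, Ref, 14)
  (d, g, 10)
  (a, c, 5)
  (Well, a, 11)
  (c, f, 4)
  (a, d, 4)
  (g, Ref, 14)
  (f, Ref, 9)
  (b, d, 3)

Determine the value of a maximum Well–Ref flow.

Augment Well→a→c→e→Ref: bottleneck 5, flow now 5.
Augment Well→a→d→f→Ref: bottleneck 4, flow now 9.
Augment Well→b→d→f→Ref: bottleneck 1, flow now 10.
Augment Well→b→d→g→Ref: bottleneck 2, flow now 12.
No augmenting path remains; maximum flow = 12.
In the residual graph, reachable from Well: {Well, a, b}.
Min-cut edges: a→c (5), a→d (4), b→d (3); capacity 5 + 4 + 3 = 12.
This cut is saturated, so no flow can exceed 12.

12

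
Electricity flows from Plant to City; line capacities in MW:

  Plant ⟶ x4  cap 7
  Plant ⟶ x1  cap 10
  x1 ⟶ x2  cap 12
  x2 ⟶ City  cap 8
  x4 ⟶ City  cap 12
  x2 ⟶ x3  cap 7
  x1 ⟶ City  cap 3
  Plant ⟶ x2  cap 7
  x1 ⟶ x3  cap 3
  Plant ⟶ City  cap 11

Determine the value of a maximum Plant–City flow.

Augment Plant→City: bottleneck 11, flow now 11.
Augment Plant→x1→City: bottleneck 3, flow now 14.
Augment Plant→x2→City: bottleneck 7, flow now 21.
Augment Plant→x4→City: bottleneck 7, flow now 28.
Augment Plant→x1→x2→City: bottleneck 1, flow now 29.
No augmenting path remains; maximum flow = 29.
In the residual graph, reachable from Plant: {Plant, x1, x2, x3}.
Min-cut edges: Plant→x4 (7), Plant→City (11), x1→City (3), x2→City (8); capacity 7 + 11 + 3 + 8 = 29.
This cut is saturated, so no flow can exceed 29.

29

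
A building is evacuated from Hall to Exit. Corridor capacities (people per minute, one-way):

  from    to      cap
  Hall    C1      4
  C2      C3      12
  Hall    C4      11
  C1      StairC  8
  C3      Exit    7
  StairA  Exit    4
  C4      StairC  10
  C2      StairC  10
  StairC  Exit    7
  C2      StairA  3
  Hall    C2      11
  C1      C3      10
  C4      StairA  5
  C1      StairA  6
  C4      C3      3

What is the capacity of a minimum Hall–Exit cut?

18

Augment Hall→C1→StairA→Exit: bottleneck 4, flow now 4.
Augment Hall→C2→C3→Exit: bottleneck 7, flow now 11.
Augment Hall→C2→StairC→Exit: bottleneck 4, flow now 15.
Augment Hall→C4→StairC→Exit: bottleneck 3, flow now 18.
No augmenting path remains; maximum flow = 18.
By max-flow min-cut, the minimum cut capacity equals the max flow.
In the residual graph, reachable from Hall: {Hall, C1, C2, C4, StairA, C3, StairC}.
Min-cut edges: StairA→Exit (4), C3→Exit (7), StairC→Exit (7); capacity 4 + 7 + 7 = 18.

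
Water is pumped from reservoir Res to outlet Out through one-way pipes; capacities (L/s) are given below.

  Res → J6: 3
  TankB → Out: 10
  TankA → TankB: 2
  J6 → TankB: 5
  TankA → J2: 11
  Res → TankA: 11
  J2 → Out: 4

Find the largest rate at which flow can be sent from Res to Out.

9

Augment Res→J6→TankB→Out: bottleneck 3, flow now 3.
Augment Res→TankA→TankB→Out: bottleneck 2, flow now 5.
Augment Res→TankA→J2→Out: bottleneck 4, flow now 9.
No augmenting path remains; maximum flow = 9.
In the residual graph, reachable from Res: {Res, TankA, J2}.
Min-cut edges: Res→J6 (3), TankA→TankB (2), J2→Out (4); capacity 3 + 2 + 4 = 9.
This cut is saturated, so no flow can exceed 9.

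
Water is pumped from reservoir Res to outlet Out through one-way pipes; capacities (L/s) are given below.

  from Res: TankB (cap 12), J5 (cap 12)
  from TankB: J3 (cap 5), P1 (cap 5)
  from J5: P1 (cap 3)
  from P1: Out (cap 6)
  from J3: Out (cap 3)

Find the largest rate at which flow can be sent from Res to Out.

Augment Res→TankB→P1→Out: bottleneck 5, flow now 5.
Augment Res→TankB→J3→Out: bottleneck 3, flow now 8.
Augment Res→J5→P1→Out: bottleneck 1, flow now 9.
No augmenting path remains; maximum flow = 9.
In the residual graph, reachable from Res: {Res, TankB, J5, P1, J3}.
Min-cut edges: P1→Out (6), J3→Out (3); capacity 6 + 3 = 9.
This cut is saturated, so no flow can exceed 9.

9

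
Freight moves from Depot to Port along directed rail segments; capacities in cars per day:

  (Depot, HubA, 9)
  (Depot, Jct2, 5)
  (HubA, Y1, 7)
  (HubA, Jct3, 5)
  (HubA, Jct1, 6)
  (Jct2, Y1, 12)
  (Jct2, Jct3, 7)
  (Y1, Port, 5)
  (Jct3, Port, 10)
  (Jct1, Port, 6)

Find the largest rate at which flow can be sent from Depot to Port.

14

Augment Depot→HubA→Y1→Port: bottleneck 5, flow now 5.
Augment Depot→HubA→Jct3→Port: bottleneck 4, flow now 9.
Augment Depot→Jct2→Jct3→Port: bottleneck 5, flow now 14.
No augmenting path remains; maximum flow = 14.
In the residual graph, reachable from Depot: {Depot}.
Min-cut edges: Depot→HubA (9), Depot→Jct2 (5); capacity 9 + 5 = 14.
This cut is saturated, so no flow can exceed 14.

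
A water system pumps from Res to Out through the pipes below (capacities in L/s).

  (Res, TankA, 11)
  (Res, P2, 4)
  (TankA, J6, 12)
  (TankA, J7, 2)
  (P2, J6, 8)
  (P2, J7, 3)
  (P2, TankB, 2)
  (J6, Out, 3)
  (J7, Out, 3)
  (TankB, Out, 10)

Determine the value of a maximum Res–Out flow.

8

Augment Res→TankA→J6→Out: bottleneck 3, flow now 3.
Augment Res→TankA→J7→Out: bottleneck 2, flow now 5.
Augment Res→P2→J7→Out: bottleneck 1, flow now 6.
Augment Res→P2→TankB→Out: bottleneck 2, flow now 8.
No augmenting path remains; maximum flow = 8.
In the residual graph, reachable from Res: {Res, TankA, P2, J6, J7}.
Min-cut edges: P2→TankB (2), J6→Out (3), J7→Out (3); capacity 2 + 3 + 3 = 8.
This cut is saturated, so no flow can exceed 8.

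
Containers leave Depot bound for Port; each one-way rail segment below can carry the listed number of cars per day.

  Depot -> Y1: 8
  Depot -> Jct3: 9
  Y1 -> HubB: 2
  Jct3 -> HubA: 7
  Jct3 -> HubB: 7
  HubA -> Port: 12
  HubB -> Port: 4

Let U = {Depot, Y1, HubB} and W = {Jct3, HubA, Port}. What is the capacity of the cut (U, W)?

13

Edges leaving {Depot, Y1, HubB}: Depot→Jct3 (9), HubB→Port (4).
Cut capacity = 9 + 4 = 13.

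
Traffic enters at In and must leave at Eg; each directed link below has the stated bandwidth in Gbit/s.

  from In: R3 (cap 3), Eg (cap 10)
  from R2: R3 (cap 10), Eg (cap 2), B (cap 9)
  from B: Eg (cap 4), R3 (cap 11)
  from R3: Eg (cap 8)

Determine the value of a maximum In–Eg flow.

13

Augment In→Eg: bottleneck 10, flow now 10.
Augment In→R3→Eg: bottleneck 3, flow now 13.
No augmenting path remains; maximum flow = 13.
In the residual graph, reachable from In: {In}.
Min-cut edges: In→R3 (3), In→Eg (10); capacity 3 + 10 = 13.
This cut is saturated, so no flow can exceed 13.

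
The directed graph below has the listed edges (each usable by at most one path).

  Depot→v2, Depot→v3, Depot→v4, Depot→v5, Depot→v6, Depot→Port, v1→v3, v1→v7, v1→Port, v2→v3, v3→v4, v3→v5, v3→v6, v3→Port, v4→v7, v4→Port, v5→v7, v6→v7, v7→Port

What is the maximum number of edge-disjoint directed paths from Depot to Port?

Assign every edge capacity 1; by Menger, the answer equals the max flow.
Path Depot→Port (+1); total 1.
Path Depot→v3→Port (+1); total 2.
Path Depot→v4→Port (+1); total 3.
Path Depot→v5→v7→Port (+1); total 4.
No residual Depot→Port path; max flow = 4.
Certifying cut of size 4: {Depot→Port, v3→Port, v4→Port, v7→Port}.

4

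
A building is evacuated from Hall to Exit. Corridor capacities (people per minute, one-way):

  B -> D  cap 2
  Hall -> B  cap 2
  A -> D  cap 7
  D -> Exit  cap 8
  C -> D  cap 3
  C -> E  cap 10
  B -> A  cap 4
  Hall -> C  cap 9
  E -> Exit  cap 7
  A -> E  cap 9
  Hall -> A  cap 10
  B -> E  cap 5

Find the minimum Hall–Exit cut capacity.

Augment Hall→A→D→Exit: bottleneck 7, flow now 7.
Augment Hall→A→E→Exit: bottleneck 3, flow now 10.
Augment Hall→B→D→Exit: bottleneck 1, flow now 11.
Augment Hall→B→E→Exit: bottleneck 1, flow now 12.
Augment Hall→C→E→Exit: bottleneck 3, flow now 15.
No augmenting path remains; maximum flow = 15.
By max-flow min-cut, the minimum cut capacity equals the max flow.
In the residual graph, reachable from Hall: {Hall, A, B, C, D, E}.
Min-cut edges: D→Exit (8), E→Exit (7); capacity 8 + 7 = 15.

15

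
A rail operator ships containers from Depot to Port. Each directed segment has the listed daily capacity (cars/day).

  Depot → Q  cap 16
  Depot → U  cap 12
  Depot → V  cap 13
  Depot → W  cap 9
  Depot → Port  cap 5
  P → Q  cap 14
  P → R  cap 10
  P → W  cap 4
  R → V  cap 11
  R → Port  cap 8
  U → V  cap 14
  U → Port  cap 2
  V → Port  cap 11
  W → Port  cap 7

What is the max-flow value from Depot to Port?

25

Augment Depot→Port: bottleneck 5, flow now 5.
Augment Depot→U→Port: bottleneck 2, flow now 7.
Augment Depot→V→Port: bottleneck 11, flow now 18.
Augment Depot→W→Port: bottleneck 7, flow now 25.
No augmenting path remains; maximum flow = 25.
In the residual graph, reachable from Depot: {Depot, Q, U, V, W}.
Min-cut edges: Depot→Port (5), U→Port (2), V→Port (11), W→Port (7); capacity 5 + 2 + 11 + 7 = 25.
This cut is saturated, so no flow can exceed 25.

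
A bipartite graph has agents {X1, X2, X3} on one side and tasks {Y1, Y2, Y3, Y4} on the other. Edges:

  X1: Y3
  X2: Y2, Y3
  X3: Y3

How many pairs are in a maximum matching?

2

Unit-capacity flow: source→left, listed edges, right→sink; max matching = max flow.
Augmenting path X1→Y3 (+1); matched 1.
Augmenting path X2→Y2 (+1); matched 2.
No augmenting path remains; maximum matching = 2.
König certificate: {X2, Y3} is a vertex cover of size 2 (every listed pair touches it), so no matching can be larger.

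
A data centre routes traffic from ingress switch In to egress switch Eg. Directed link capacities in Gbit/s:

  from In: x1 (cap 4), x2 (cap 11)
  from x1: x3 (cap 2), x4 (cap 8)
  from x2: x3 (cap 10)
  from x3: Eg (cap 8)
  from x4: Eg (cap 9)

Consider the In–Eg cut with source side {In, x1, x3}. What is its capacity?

27

Edges leaving {In, x1, x3}: In→x2 (11), x1→x4 (8), x3→Eg (8).
Cut capacity = 11 + 8 + 8 = 27.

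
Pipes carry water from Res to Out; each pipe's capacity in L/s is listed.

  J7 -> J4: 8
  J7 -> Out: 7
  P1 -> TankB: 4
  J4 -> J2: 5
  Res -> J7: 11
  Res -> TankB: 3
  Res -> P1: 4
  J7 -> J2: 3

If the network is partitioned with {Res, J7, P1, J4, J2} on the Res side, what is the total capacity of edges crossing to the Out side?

14

Edges leaving {Res, J7, P1, J4, J2}: Res→TankB (3), J7→Out (7), P1→TankB (4).
Cut capacity = 3 + 7 + 4 = 14.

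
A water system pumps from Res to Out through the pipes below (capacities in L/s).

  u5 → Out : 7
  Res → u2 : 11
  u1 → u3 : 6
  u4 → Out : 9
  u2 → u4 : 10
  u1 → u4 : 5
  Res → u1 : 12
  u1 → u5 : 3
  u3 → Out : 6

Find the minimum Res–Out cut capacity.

Augment Res→u1→u3→Out: bottleneck 6, flow now 6.
Augment Res→u1→u4→Out: bottleneck 5, flow now 11.
Augment Res→u1→u5→Out: bottleneck 1, flow now 12.
Augment Res→u2→u4→Out: bottleneck 4, flow now 16.
Augment Res→u2→u4→u1→u5→Out: bottleneck 2, flow now 18. (uses reverse residual edge)
No augmenting path remains; maximum flow = 18.
By max-flow min-cut, the minimum cut capacity equals the max flow.
In the residual graph, reachable from Res: {Res, u1, u2, u4}.
Min-cut edges: u1→u3 (6), u1→u5 (3), u4→Out (9); capacity 6 + 3 + 9 = 18.

18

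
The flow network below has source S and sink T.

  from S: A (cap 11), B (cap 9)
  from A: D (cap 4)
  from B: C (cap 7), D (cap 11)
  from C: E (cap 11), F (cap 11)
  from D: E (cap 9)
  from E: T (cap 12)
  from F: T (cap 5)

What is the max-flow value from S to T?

13

Augment S→A→D→E→T: bottleneck 4, flow now 4.
Augment S→B→C→E→T: bottleneck 7, flow now 11.
Augment S→B→D→E→T: bottleneck 1, flow now 12.
Augment S→B→D→E→C→F→T: bottleneck 1, flow now 13. (uses reverse residual edge)
No augmenting path remains; maximum flow = 13.
In the residual graph, reachable from S: {S, A}.
Min-cut edges: S→B (9), A→D (4); capacity 9 + 4 = 13.
This cut is saturated, so no flow can exceed 13.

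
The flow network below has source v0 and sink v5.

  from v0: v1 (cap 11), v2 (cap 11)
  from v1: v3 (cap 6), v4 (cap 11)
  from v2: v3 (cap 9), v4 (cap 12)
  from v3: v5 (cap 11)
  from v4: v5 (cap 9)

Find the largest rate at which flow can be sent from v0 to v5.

Augment v0→v1→v3→v5: bottleneck 6, flow now 6.
Augment v0→v1→v4→v5: bottleneck 5, flow now 11.
Augment v0→v2→v3→v5: bottleneck 5, flow now 16.
Augment v0→v2→v4→v5: bottleneck 4, flow now 20.
No augmenting path remains; maximum flow = 20.
In the residual graph, reachable from v0: {v0, v1, v2, v3, v4}.
Min-cut edges: v3→v5 (11), v4→v5 (9); capacity 11 + 9 = 20.
This cut is saturated, so no flow can exceed 20.

20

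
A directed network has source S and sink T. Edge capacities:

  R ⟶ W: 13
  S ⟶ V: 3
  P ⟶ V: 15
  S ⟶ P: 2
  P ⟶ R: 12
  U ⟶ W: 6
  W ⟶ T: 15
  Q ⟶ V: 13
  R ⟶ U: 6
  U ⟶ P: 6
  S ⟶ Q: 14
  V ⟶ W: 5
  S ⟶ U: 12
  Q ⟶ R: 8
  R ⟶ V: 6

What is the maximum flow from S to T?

15

Augment S→U→W→T: bottleneck 6, flow now 6.
Augment S→V→W→T: bottleneck 3, flow now 9.
Augment S→P→R→W→T: bottleneck 2, flow now 11.
Augment S→Q→R→W→T: bottleneck 4, flow now 15.
No augmenting path remains; maximum flow = 15.
In the residual graph, reachable from S: {S, P, Q, R, U, V, W}.
Min-cut edges: W→T (15); capacity 15 = 15.
This cut is saturated, so no flow can exceed 15.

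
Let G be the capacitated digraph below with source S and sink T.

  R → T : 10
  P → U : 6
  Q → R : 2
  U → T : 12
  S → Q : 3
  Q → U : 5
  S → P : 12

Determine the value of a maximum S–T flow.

9

Augment S→P→U→T: bottleneck 6, flow now 6.
Augment S→Q→R→T: bottleneck 2, flow now 8.
Augment S→Q→U→T: bottleneck 1, flow now 9.
No augmenting path remains; maximum flow = 9.
In the residual graph, reachable from S: {S, P}.
Min-cut edges: S→Q (3), P→U (6); capacity 3 + 6 = 9.
This cut is saturated, so no flow can exceed 9.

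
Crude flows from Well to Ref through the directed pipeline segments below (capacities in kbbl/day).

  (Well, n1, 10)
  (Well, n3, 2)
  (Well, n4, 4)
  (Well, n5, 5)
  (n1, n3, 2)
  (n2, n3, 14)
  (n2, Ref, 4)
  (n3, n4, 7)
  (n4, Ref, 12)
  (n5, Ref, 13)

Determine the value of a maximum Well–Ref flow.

13

Augment Well→n4→Ref: bottleneck 4, flow now 4.
Augment Well→n5→Ref: bottleneck 5, flow now 9.
Augment Well→n3→n4→Ref: bottleneck 2, flow now 11.
Augment Well→n1→n3→n4→Ref: bottleneck 2, flow now 13.
No augmenting path remains; maximum flow = 13.
In the residual graph, reachable from Well: {Well, n1}.
Min-cut edges: Well→n3 (2), Well→n4 (4), Well→n5 (5), n1→n3 (2); capacity 2 + 4 + 5 + 2 = 13.
This cut is saturated, so no flow can exceed 13.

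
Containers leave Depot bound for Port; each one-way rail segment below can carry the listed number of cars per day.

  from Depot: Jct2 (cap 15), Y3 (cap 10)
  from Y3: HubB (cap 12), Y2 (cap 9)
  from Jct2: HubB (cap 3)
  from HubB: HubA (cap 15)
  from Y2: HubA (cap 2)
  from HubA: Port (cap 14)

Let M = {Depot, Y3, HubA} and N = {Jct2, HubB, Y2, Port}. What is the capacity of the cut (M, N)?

Edges leaving {Depot, Y3, HubA}: Depot→Jct2 (15), Y3→HubB (12), Y3→Y2 (9), HubA→Port (14).
Cut capacity = 15 + 12 + 9 + 14 = 50.

50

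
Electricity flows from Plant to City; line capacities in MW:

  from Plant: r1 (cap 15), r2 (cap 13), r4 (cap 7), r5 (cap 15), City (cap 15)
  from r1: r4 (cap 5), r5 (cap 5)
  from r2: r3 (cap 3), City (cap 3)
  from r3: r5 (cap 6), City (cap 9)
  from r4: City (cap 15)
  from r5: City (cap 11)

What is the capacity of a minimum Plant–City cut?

44

Augment Plant→City: bottleneck 15, flow now 15.
Augment Plant→r2→City: bottleneck 3, flow now 18.
Augment Plant→r4→City: bottleneck 7, flow now 25.
Augment Plant→r5→City: bottleneck 11, flow now 36.
Augment Plant→r1→r4→City: bottleneck 5, flow now 41.
Augment Plant→r2→r3→City: bottleneck 3, flow now 44.
No augmenting path remains; maximum flow = 44.
By max-flow min-cut, the minimum cut capacity equals the max flow.
In the residual graph, reachable from Plant: {Plant, r1, r2, r5}.
Min-cut edges: Plant→r4 (7), Plant→City (15), r1→r4 (5), r2→r3 (3), r2→City (3), r5→City (11); capacity 7 + 15 + 5 + 3 + 3 + 11 = 44.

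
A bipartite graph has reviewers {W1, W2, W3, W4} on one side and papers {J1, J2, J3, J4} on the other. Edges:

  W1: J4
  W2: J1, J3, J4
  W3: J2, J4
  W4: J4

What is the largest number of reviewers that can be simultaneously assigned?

3

Unit-capacity flow: source→left, listed edges, right→sink; max matching = max flow.
Augmenting path W1→J4 (+1); matched 1.
Augmenting path W2→J1 (+1); matched 2.
Augmenting path W3→J2 (+1); matched 3.
No augmenting path remains; maximum matching = 3.
König certificate: {W2, W3, J4} is a vertex cover of size 3 (every listed pair touches it), so no matching can be larger.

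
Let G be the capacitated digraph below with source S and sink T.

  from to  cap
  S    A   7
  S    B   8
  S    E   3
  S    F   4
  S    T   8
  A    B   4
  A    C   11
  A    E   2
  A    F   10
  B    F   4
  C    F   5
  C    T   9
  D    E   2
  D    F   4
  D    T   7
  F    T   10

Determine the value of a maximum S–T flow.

23

Augment S→T: bottleneck 8, flow now 8.
Augment S→F→T: bottleneck 4, flow now 12.
Augment S→A→C→T: bottleneck 7, flow now 19.
Augment S→B→F→T: bottleneck 4, flow now 23.
No augmenting path remains; maximum flow = 23.
In the residual graph, reachable from S: {S, B, E}.
Min-cut edges: S→A (7), S→F (4), S→T (8), B→F (4); capacity 7 + 4 + 8 + 4 = 23.
This cut is saturated, so no flow can exceed 23.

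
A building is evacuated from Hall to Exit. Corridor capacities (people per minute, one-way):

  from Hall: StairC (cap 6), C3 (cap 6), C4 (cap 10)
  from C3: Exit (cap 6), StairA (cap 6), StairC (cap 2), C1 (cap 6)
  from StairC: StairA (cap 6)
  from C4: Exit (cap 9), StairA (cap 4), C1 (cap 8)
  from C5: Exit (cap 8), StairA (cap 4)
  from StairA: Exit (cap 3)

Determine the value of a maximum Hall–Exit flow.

Augment Hall→C3→Exit: bottleneck 6, flow now 6.
Augment Hall→C4→Exit: bottleneck 9, flow now 15.
Augment Hall→StairC→StairA→Exit: bottleneck 3, flow now 18.
No augmenting path remains; maximum flow = 18.
In the residual graph, reachable from Hall: {Hall, StairC, C4, StairA, C1}.
Min-cut edges: Hall→C3 (6), C4→Exit (9), StairA→Exit (3); capacity 6 + 9 + 3 = 18.
This cut is saturated, so no flow can exceed 18.

18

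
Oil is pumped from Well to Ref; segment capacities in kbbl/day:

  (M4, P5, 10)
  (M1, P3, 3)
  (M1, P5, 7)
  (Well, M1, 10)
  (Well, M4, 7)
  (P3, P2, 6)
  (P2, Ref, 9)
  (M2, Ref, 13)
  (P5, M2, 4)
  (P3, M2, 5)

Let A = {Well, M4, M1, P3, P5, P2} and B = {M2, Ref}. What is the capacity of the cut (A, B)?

18

Edges leaving {Well, M4, M1, P3, P5, P2}: P3→M2 (5), P5→M2 (4), P2→Ref (9).
Cut capacity = 5 + 4 + 9 = 18.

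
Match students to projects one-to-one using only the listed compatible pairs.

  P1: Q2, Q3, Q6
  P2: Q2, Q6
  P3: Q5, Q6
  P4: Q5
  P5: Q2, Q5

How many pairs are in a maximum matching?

4

Unit-capacity flow: source→left, listed edges, right→sink; max matching = max flow.
Augmenting path P1→Q2 (+1); matched 1.
Augmenting path P2→Q6 (+1); matched 2.
Augmenting path P3→Q5 (+1); matched 3.
Augmenting path P5→Q2→P1→Q3 (+1); matched 4.
No augmenting path remains; maximum matching = 4.
König certificate: {P1, Q2, Q5, Q6} is a vertex cover of size 4 (every listed pair touches it), so no matching can be larger.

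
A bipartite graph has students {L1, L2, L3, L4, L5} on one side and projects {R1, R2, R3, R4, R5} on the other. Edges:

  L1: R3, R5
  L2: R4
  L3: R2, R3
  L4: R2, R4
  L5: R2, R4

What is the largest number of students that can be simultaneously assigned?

Unit-capacity flow: source→left, listed edges, right→sink; max matching = max flow.
Augmenting path L1→R3 (+1); matched 1.
Augmenting path L2→R4 (+1); matched 2.
Augmenting path L3→R2 (+1); matched 3.
Augmenting path L4→R2→L3→R3→L1→R5 (+1); matched 4.
No augmenting path remains; maximum matching = 4.
König certificate: {L1, L3, R2, R4} is a vertex cover of size 4 (every listed pair touches it), so no matching can be larger.

4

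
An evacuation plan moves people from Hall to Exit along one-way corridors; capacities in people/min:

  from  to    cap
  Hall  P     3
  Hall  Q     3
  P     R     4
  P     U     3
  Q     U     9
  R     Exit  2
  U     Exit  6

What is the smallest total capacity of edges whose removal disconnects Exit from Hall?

Augment Hall→P→R→Exit: bottleneck 2, flow now 2.
Augment Hall→P→U→Exit: bottleneck 1, flow now 3.
Augment Hall→Q→U→Exit: bottleneck 3, flow now 6.
No augmenting path remains; maximum flow = 6.
By max-flow min-cut, the minimum cut capacity equals the max flow.
In the residual graph, reachable from Hall: {Hall}.
Min-cut edges: Hall→P (3), Hall→Q (3); capacity 3 + 3 = 6.

6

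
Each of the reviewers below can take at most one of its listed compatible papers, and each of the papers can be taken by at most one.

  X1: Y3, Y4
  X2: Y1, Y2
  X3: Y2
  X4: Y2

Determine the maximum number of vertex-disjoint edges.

3

Unit-capacity flow: source→left, listed edges, right→sink; max matching = max flow.
Augmenting path X1→Y3 (+1); matched 1.
Augmenting path X2→Y1 (+1); matched 2.
Augmenting path X3→Y2 (+1); matched 3.
No augmenting path remains; maximum matching = 3.
König certificate: {X1, X2, Y2} is a vertex cover of size 3 (every listed pair touches it), so no matching can be larger.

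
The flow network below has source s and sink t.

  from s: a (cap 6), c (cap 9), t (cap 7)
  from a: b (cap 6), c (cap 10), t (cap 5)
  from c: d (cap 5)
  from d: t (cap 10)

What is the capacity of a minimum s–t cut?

Augment s→t: bottleneck 7, flow now 7.
Augment s→a→t: bottleneck 5, flow now 12.
Augment s→c→d→t: bottleneck 5, flow now 17.
No augmenting path remains; maximum flow = 17.
By max-flow min-cut, the minimum cut capacity equals the max flow.
In the residual graph, reachable from s: {s, a, b, c}.
Min-cut edges: s→t (7), a→t (5), c→d (5); capacity 7 + 5 + 5 = 17.

17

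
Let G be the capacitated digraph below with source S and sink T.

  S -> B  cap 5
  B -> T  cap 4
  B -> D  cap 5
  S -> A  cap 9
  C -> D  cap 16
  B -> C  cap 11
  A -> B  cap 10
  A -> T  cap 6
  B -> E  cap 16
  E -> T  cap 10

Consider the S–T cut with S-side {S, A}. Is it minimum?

Given cut capacity: 5 + 10 + 6 = 21.
Augment S→A→T: bottleneck 6, flow now 6.
Augment S→B→T: bottleneck 4, flow now 10.
Augment S→B→E→T: bottleneck 1, flow now 11.
Augment S→A→B→E→T: bottleneck 3, flow now 14.
No augmenting path remains; maximum flow = 14.
In the residual graph, reachable from S: {S}.
Min-cut edges: S→A (9), S→B (5); capacity 9 + 5 = 14.
Cut capacity 21 exceeds the max flow 14, so it is not minimum.

No — its capacity is 21, but the minimum cut has capacity 14.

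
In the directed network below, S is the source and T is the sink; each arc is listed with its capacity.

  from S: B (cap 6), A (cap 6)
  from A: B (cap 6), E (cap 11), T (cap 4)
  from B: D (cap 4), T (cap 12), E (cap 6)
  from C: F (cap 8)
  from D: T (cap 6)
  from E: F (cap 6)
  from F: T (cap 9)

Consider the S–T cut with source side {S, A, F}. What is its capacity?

36

Edges leaving {S, A, F}: S→B (6), A→B (6), A→E (11), A→T (4), F→T (9).
Cut capacity = 6 + 6 + 11 + 4 + 9 = 36.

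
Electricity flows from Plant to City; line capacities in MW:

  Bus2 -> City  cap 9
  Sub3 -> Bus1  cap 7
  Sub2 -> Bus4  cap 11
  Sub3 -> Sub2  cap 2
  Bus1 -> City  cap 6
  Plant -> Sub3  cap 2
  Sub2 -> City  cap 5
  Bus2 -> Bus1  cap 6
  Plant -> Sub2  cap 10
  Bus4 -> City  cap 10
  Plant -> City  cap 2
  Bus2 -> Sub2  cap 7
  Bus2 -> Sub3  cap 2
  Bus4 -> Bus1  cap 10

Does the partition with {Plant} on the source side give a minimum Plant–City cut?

Yes — it is a minimum cut (capacity 14).

Given cut capacity: 10 + 2 + 2 = 14.
Augment Plant→City: bottleneck 2, flow now 2.
Augment Plant→Sub2→City: bottleneck 5, flow now 7.
Augment Plant→Sub2→Bus4→City: bottleneck 5, flow now 12.
Augment Plant→Sub3→Bus1→City: bottleneck 2, flow now 14.
No augmenting path remains; maximum flow = 14.
Cut capacity 14 equals the max flow, so it is a minimum cut.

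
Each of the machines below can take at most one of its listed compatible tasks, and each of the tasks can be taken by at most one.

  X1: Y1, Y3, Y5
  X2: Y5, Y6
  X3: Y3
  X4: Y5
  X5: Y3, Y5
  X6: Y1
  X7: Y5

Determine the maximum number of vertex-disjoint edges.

Unit-capacity flow: source→left, listed edges, right→sink; max matching = max flow.
Augmenting path X1→Y1 (+1); matched 1.
Augmenting path X2→Y5 (+1); matched 2.
Augmenting path X3→Y3 (+1); matched 3.
Augmenting path X4→Y5→X2→Y6 (+1); matched 4.
No augmenting path remains; maximum matching = 4.
König certificate: {X2, Y1, Y3, Y5} is a vertex cover of size 4 (every listed pair touches it), so no matching can be larger.

4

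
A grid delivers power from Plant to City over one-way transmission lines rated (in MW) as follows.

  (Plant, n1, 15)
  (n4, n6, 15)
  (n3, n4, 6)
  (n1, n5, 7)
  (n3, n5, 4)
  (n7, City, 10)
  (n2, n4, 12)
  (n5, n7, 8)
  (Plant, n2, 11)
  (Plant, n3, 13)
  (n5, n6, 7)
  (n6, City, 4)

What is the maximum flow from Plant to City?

12

Augment Plant→n1→n5→n6→City: bottleneck 4, flow now 4.
Augment Plant→n1→n5→n7→City: bottleneck 3, flow now 7.
Augment Plant→n3→n5→n7→City: bottleneck 4, flow now 11.
Augment Plant→n2→n4→n6→n5→n7→City: bottleneck 1, flow now 12. (uses reverse residual edge)
No augmenting path remains; maximum flow = 12.
In the residual graph, reachable from Plant: {Plant, n1, n2, n3, n4, n5, n6}.
Min-cut edges: n5→n7 (8), n6→City (4); capacity 8 + 4 = 12.
This cut is saturated, so no flow can exceed 12.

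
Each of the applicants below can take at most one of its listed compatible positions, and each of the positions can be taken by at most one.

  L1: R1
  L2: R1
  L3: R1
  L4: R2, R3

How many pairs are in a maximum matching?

2

Unit-capacity flow: source→left, listed edges, right→sink; max matching = max flow.
Augmenting path L1→R1 (+1); matched 1.
Augmenting path L4→R2 (+1); matched 2.
No augmenting path remains; maximum matching = 2.
König certificate: {L4, R1} is a vertex cover of size 2 (every listed pair touches it), so no matching can be larger.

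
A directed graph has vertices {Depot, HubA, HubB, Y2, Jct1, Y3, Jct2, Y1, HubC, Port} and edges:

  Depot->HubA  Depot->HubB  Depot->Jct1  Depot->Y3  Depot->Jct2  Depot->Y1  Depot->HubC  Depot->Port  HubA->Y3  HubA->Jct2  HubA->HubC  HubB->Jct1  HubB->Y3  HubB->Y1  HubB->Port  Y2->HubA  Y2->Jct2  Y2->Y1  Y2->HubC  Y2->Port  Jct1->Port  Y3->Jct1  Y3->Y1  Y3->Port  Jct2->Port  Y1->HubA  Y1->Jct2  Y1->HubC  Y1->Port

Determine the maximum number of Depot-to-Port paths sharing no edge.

Assign every edge capacity 1; by Menger, the answer equals the max flow.
Path Depot→Port (+1); total 1.
Path Depot→HubB→Port (+1); total 2.
Path Depot→Jct1→Port (+1); total 3.
Path Depot→Y3→Port (+1); total 4.
Path Depot→Jct2→Port (+1); total 5.
Path Depot→Y1→Port (+1); total 6.
No residual Depot→Port path; max flow = 6.
Certifying cut of size 6: {Depot→HubB, Depot→Port, Jct1→Port, Jct2→Port, Y1→Port, Y3→Port}.

6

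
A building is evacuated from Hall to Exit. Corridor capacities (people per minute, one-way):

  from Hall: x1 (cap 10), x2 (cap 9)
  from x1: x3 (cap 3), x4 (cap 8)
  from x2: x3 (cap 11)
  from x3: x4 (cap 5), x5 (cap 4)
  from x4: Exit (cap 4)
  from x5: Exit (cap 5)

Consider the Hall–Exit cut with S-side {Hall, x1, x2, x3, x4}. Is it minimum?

Yes — it is a minimum cut (capacity 8).

Given cut capacity: 4 + 4 = 8.
Augment Hall→x1→x4→Exit: bottleneck 4, flow now 4.
Augment Hall→x1→x3→x5→Exit: bottleneck 3, flow now 7.
Augment Hall→x2→x3→x5→Exit: bottleneck 1, flow now 8.
No augmenting path remains; maximum flow = 8.
Cut capacity 8 equals the max flow, so it is a minimum cut.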